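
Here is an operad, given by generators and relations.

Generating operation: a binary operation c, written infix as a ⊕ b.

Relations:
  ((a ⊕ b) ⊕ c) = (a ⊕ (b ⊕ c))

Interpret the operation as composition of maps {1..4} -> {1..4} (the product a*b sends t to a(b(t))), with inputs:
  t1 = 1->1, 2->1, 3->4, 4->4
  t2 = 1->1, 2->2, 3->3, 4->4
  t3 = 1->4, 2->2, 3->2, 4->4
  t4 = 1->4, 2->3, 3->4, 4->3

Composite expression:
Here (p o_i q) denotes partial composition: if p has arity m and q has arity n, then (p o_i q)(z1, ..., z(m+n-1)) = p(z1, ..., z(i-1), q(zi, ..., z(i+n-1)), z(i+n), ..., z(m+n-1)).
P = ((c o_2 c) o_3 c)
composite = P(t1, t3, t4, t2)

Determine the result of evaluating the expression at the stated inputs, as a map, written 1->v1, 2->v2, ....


1->4, 2->1, 3->4, 4->1

(t4 ⊕ t2) = 1->4, 2->3, 3->4, 4->3
(t3 ⊕ (t4 ⊕ t2)) = 1->4, 2->2, 3->4, 4->2
(t1 ⊕ (t3 ⊕ (t4 ⊕ t2))) = 1->4, 2->1, 3->4, 4->1


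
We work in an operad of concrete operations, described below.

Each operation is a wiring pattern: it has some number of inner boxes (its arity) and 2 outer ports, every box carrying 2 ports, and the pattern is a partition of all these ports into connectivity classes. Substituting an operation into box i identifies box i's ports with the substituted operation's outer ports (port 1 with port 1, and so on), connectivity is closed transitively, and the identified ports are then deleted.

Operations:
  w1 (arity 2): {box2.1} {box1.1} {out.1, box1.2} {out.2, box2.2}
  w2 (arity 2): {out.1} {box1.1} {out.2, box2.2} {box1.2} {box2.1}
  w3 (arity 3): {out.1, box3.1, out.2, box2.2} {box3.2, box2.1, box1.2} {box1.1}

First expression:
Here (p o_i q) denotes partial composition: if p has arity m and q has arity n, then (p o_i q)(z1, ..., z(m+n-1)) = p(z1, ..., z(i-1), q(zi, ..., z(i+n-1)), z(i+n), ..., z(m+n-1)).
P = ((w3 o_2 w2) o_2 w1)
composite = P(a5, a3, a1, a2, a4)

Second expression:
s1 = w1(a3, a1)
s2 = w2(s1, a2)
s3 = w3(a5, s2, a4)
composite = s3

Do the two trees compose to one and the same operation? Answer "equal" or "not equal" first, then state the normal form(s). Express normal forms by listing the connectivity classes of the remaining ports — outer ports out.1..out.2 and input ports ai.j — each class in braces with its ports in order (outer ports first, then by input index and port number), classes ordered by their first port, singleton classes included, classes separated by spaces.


Reducing the first expression gives {out.1, out.2, a2.2, a4.1} {a1.1} {a1.2} {a2.1} {a3.1} {a3.2} {a4.2, a5.2} {a5.1}
Reducing the second expression gives {out.1, out.2, a2.2, a4.1} {a1.1} {a1.2} {a2.1} {a3.1} {a3.2} {a4.2, a5.2} {a5.1}
Both agree, so they are equal.

equal: each reduces to {out.1, out.2, a2.2, a4.1} {a1.1} {a1.2} {a2.1} {a3.1} {a3.2} {a4.2, a5.2} {a5.1}


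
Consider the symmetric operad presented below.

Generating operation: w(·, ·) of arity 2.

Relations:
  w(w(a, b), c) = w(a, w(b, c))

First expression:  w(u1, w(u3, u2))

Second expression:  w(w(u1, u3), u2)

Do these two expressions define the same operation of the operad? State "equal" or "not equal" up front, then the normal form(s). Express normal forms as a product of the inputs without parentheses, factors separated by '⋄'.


equal; both compose to u1 ⋄ u3 ⋄ u2

The first expression reduces to u1 ⋄ u3 ⋄ u2
The second expression reduces to u1 ⋄ u3 ⋄ u2
Identical normal forms: equal.


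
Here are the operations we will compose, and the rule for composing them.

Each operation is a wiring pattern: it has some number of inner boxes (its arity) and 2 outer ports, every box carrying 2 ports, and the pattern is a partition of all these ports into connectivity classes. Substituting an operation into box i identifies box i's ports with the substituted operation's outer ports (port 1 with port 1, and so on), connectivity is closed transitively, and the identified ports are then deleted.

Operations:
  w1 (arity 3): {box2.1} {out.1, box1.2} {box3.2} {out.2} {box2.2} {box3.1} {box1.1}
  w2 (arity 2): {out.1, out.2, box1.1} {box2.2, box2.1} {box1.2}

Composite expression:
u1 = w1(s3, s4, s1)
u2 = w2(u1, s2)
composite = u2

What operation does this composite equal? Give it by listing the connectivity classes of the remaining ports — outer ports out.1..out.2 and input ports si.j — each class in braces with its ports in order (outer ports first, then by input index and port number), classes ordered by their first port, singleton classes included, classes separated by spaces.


{out.1, out.2, s3.2} {s1.1} {s1.2} {s2.1, s2.2} {s3.1} {s4.1} {s4.2}

Connectivity passes through glued w2-boundaries; trace each wire chain.
the subtree at w1 composes to {out.1, s3.2} {out.2} {s1.1} {s1.2} {s3.1} {s4.1} {s4.2} on (s3, s4, s1); out.j = own outer ports
the subtree at w2 composes to {out.1, out.2, s3.2} {s1.1} {s1.2} {s2.1, s2.2} {s3.1} {s4.1} {s4.2} on (s3, s4, s1, s2); out.j = own outer ports


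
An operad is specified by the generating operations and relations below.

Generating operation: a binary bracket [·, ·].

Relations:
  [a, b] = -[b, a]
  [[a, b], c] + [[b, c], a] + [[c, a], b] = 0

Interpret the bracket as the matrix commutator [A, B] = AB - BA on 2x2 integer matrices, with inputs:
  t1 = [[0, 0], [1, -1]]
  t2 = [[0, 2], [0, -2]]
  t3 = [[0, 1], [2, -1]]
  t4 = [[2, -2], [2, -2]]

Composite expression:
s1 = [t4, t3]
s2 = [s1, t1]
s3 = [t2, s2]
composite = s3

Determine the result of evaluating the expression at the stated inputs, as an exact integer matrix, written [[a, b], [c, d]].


[[12, -36], [-12, -12]]

[t4, t3] = [[-6, 6], [-6, 6]]
[[t4, t3], t1] = [[6, -6], [6, -6]]
[t2, [[t4, t3], t1]] = [[12, -36], [-12, -12]]


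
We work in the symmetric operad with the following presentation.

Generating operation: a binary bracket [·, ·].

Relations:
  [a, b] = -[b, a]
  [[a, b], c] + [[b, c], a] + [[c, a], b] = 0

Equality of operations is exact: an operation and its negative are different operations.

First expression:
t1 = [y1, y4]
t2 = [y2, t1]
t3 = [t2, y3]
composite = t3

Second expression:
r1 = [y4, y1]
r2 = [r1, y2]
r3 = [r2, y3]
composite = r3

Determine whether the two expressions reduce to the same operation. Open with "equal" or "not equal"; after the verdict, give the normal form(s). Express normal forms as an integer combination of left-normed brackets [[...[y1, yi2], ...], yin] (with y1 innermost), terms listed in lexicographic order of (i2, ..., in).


equal — both sides give -[[[y1, y4], y2], y3]

Normal form of the first expression: -[[[y1, y4], y2], y3]
Normal form of the second expression: -[[[y1, y4], y2], y3]
One common form — equal.


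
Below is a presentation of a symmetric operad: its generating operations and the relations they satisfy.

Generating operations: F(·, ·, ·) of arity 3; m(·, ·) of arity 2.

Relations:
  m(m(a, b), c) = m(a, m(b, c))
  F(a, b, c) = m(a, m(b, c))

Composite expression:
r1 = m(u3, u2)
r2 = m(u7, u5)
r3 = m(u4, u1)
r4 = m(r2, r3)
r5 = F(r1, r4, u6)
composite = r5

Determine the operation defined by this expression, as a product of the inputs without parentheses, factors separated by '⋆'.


u3 ⋆ u2 ⋆ u7 ⋆ u5 ⋆ u4 ⋆ u1 ⋆ u6

Associativity of F dissolves the nesting; only the u-input order survives.
m(u3, u2) flattens to u3 ⋆ u2
m(u7, u5) flattens to u7 ⋆ u5
m(u4, u1) flattens to u4 ⋆ u1
m(m(u7, u5), m(u4, u1)) flattens to u7 ⋆ u5 ⋆ u4 ⋆ u1
F(m(u3, u2), m(m(u7, u5), m(u4, u1)), u6) flattens to u3 ⋆ u2 ⋆ u7 ⋆ u5 ⋆ u4 ⋆ u1 ⋆ u6


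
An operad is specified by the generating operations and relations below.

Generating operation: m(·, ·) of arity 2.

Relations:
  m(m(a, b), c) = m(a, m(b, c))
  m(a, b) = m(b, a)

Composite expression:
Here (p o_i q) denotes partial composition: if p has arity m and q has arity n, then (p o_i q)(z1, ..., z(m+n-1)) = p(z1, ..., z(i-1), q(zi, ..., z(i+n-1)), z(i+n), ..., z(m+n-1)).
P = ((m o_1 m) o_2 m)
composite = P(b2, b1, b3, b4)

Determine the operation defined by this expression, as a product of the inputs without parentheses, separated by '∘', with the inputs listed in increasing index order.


b1 ∘ b2 ∘ b3 ∘ b4


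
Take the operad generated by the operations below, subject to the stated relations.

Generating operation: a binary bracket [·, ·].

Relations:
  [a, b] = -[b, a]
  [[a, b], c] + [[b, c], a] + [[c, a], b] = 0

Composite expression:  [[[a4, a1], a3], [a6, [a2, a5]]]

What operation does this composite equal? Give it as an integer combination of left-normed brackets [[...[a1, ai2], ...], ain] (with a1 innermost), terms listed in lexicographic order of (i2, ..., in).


[[[[[a1, a4], a3], a2], a5], a6] - [[[[[a1, a4], a3], a5], a2], a6] - [[[[[a1, a4], a3], a6], a2], a5] + [[[[[a1, a4], a3], a6], a5], a2]

Expand each bracket as ab - ba; the a1-initial words give the coefficients.
Composite bracket: [[[a4, a1], a3], [a6, [a2, a5]]]
Full expansion: 32 signed words from ab - ba (2^5 = 32).
Keep just the words that open with a1:
  a1a4a3a2a5a6 appears with sign +1, giving the term +[[[[[a1, a4], a3], a2], a5], a6]
  a1a4a3a5a2a6 appears with sign -1, giving the term -[[[[[a1, a4], a3], a5], a2], a6]
  a1a4a3a6a2a5 appears with sign -1, giving the term -[[[[[a1, a4], a3], a6], a2], a5]
  a1a4a3a6a5a2 appears with sign +1, giving the term +[[[[[a1, a4], a3], a6], a5], a2]


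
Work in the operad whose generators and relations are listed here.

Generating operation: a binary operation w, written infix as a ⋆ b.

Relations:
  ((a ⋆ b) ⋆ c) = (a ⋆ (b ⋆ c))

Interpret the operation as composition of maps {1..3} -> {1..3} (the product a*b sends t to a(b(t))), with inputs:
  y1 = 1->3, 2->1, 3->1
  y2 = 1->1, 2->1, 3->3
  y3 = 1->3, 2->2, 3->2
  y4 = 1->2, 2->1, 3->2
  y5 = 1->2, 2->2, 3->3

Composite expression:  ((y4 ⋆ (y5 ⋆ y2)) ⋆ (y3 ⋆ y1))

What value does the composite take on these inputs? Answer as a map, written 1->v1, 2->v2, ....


1->1, 2->2, 3->2

(y5 ⋆ y2) = 1->2, 2->2, 3->3
(y4 ⋆ (y5 ⋆ y2)) = 1->1, 2->1, 3->2
(y3 ⋆ y1) = 1->2, 2->3, 3->3
((y4 ⋆ (y5 ⋆ y2)) ⋆ (y3 ⋆ y1)) = 1->1, 2->2, 3->2


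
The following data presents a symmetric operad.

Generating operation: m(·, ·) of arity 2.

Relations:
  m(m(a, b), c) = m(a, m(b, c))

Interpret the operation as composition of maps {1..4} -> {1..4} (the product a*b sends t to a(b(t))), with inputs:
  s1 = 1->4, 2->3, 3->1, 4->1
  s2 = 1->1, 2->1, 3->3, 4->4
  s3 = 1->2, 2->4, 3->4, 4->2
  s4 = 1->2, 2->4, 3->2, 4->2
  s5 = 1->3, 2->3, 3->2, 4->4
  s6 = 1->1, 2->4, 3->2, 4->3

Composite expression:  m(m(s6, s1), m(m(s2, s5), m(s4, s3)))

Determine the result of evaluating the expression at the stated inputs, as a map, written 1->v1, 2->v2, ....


1->1, 2->1, 3->1, 4->1

m(s6, s1) = 1->3, 2->2, 3->1, 4->1
m(s2, s5) = 1->3, 2->3, 3->1, 4->4
m(s4, s3) = 1->4, 2->2, 3->2, 4->4
m(m(s2, s5), m(s4, s3)) = 1->4, 2->3, 3->3, 4->4
m(m(s6, s1), m(m(s2, s5), m(s4, s3))) = 1->1, 2->1, 3->1, 4->1


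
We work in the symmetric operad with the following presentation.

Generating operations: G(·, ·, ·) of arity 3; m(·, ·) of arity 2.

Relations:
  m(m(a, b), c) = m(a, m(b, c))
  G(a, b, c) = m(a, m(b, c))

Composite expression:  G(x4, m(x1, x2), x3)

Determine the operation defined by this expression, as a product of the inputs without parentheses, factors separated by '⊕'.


Every regrouping of G is equal, so read the x-inputs in written order.
m(x1, x2) collapses to x1 ⊕ x2
G(x4, m(x1, x2), x3) collapses to x4 ⊕ x1 ⊕ x2 ⊕ x3

x4 ⊕ x1 ⊕ x2 ⊕ x3


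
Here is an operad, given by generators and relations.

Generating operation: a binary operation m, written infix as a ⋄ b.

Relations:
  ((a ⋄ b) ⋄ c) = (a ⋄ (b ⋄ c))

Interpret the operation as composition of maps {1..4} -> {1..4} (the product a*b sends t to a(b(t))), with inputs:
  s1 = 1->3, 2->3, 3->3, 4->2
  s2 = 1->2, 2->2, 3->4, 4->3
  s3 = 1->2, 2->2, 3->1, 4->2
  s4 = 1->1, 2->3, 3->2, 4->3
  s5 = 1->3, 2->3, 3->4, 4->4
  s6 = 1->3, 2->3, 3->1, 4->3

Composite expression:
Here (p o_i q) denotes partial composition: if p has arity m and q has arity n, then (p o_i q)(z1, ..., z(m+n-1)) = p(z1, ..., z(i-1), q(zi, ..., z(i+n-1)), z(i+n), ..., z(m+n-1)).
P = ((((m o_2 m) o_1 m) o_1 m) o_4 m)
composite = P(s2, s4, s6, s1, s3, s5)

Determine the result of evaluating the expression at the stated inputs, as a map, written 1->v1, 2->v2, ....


(s2 ⋄ s4) = 1->2, 2->4, 3->2, 4->4
((s2 ⋄ s4) ⋄ s6) = 1->2, 2->2, 3->2, 4->2
(s1 ⋄ s3) = 1->3, 2->3, 3->3, 4->3
((s1 ⋄ s3) ⋄ s5) = 1->3, 2->3, 3->3, 4->3
(((s2 ⋄ s4) ⋄ s6) ⋄ ((s1 ⋄ s3) ⋄ s5)) = 1->2, 2->2, 3->2, 4->2

1->2, 2->2, 3->2, 4->2


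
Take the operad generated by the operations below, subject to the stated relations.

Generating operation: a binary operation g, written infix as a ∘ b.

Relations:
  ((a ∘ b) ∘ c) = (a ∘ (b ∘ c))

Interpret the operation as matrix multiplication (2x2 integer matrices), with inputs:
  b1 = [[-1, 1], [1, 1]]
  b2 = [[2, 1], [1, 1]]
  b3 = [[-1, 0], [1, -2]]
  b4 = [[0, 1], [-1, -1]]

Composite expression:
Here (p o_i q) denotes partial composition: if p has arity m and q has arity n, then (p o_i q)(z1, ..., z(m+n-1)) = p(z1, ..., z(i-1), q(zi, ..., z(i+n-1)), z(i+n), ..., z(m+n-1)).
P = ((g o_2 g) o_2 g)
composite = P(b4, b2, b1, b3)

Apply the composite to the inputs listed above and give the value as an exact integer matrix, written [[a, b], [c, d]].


(b2 ∘ b1) = [[-1, 3], [0, 2]]
((b2 ∘ b1) ∘ b3) = [[4, -6], [2, -4]]
(b4 ∘ ((b2 ∘ b1) ∘ b3)) = [[2, -4], [-6, 10]]

[[2, -4], [-6, 10]]


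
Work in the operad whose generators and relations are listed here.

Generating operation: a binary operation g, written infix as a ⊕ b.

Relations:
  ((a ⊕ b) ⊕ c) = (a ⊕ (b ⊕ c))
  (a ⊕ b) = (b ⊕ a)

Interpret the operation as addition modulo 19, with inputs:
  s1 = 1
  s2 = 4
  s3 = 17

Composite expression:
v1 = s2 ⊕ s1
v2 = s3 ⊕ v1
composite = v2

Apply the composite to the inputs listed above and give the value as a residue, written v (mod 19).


3 (mod 19)


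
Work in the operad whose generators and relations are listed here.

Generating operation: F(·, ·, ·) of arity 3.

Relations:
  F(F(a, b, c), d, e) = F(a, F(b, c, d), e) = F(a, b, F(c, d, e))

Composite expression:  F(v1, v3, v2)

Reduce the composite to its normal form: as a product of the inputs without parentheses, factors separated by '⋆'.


v1 ⋆ v3 ⋆ v2

Key point: F is associative — brackets drop, the v-order remains.
F(v1, v3, v2) linearizes to v1 ⋆ v3 ⋆ v2


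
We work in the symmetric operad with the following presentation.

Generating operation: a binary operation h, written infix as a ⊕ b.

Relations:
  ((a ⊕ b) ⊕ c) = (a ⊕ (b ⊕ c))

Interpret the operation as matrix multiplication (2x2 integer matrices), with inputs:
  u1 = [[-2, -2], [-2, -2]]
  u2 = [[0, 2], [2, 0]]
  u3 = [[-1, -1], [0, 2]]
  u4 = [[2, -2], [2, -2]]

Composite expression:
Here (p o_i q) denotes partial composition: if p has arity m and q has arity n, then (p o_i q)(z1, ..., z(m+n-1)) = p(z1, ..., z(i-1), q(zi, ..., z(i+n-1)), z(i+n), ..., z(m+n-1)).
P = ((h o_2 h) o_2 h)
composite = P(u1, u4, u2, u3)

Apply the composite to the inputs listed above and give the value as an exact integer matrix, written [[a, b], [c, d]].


(u4 ⊕ u2) = [[-4, 4], [-4, 4]]
((u4 ⊕ u2) ⊕ u3) = [[4, 12], [4, 12]]
(u1 ⊕ ((u4 ⊕ u2) ⊕ u3)) = [[-16, -48], [-16, -48]]

[[-16, -48], [-16, -48]]


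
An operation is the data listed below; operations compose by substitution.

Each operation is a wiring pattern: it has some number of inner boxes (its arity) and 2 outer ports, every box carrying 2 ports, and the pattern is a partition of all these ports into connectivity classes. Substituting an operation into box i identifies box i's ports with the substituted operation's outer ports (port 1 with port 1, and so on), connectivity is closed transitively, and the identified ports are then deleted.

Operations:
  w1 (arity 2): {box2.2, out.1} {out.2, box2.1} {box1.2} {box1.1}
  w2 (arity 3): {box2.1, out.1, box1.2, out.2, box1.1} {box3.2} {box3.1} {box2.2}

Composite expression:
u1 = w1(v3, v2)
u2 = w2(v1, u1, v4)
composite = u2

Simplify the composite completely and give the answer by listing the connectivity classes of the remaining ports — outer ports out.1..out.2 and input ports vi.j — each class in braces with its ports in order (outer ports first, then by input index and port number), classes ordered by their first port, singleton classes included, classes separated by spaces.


{out.1, out.2, v1.1, v1.2, v2.2} {v2.1} {v3.1} {v3.2} {v4.1} {v4.2}

Substituting into w2 glues patterns; closure does the rest.
after w1, the pattern on (v3, v2) reads {out.1, v2.2} {out.2, v2.1} {v3.1} {v3.2} (out.j = its outer ports)
after w2, the pattern on (v1, v3, v2, v4) reads {out.1, out.2, v1.1, v1.2, v2.2} {v2.1} {v3.1} {v3.2} {v4.1} {v4.2} (out.j = its outer ports)


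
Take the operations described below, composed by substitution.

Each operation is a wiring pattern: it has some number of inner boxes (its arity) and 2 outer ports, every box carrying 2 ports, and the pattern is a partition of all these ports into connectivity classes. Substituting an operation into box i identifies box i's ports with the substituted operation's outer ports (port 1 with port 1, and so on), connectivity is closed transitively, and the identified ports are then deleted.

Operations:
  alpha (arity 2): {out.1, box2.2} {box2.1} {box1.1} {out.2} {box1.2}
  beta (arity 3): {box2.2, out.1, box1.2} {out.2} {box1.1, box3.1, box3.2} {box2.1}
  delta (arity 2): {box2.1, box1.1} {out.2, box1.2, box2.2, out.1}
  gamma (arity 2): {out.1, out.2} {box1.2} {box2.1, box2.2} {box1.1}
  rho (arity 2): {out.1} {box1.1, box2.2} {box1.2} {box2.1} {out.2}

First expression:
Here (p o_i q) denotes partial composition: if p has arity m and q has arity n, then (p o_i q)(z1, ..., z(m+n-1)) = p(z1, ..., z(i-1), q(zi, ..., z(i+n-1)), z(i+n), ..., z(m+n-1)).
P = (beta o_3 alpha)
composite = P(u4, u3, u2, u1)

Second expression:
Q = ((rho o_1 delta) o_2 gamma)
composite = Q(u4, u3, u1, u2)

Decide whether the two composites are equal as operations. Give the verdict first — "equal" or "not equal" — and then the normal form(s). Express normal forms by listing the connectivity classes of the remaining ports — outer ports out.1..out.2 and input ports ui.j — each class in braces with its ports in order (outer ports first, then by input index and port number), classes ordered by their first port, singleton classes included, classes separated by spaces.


not equal — first {out.1, u3.2, u4.2} {out.2} {u1.1} {u1.2, u4.1} {u2.1} {u2.2} {u3.1}, second {out.1} {out.2} {u1.1, u1.2} {u2.1} {u2.2, u4.1, u4.2} {u3.1} {u3.2}

The first expression, normalized: {out.1, u3.2, u4.2} {out.2} {u1.1} {u1.2, u4.1} {u2.1} {u2.2} {u3.1}
The second expression, normalized: {out.1} {out.2} {u1.1, u1.2} {u2.1} {u2.2, u4.1, u4.2} {u3.1} {u3.2}
The normal forms differ: not equal.


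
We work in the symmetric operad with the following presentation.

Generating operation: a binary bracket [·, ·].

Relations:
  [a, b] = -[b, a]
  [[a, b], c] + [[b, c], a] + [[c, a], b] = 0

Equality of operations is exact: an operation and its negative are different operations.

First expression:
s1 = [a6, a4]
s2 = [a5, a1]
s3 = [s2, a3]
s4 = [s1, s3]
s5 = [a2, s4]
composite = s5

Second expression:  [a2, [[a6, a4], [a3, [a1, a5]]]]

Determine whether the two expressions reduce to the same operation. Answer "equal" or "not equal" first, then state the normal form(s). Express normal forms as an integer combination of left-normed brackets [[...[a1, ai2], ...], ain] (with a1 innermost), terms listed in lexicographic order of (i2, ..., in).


equal; both compose to [[[[[a1, a5], a3], a4], a6], a2] - [[[[[a1, a5], a3], a6], a4], a2]

The first expression, normalized: [[[[[a1, a5], a3], a4], a6], a2] - [[[[[a1, a5], a3], a6], a4], a2]
The second expression, normalized: [[[[[a1, a5], a3], a4], a6], a2] - [[[[[a1, a5], a3], a6], a4], a2]
One common form — equal.


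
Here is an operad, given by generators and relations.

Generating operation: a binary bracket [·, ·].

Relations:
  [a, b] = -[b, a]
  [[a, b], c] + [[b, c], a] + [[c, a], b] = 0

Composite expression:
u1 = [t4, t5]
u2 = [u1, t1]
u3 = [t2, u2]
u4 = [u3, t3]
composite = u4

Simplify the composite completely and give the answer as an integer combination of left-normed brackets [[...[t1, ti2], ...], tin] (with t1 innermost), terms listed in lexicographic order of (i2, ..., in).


[[[[t1, t4], t5], t2], t3] - [[[[t1, t5], t4], t2], t3]

Skip Jacobi rewriting: expand, keep t1-initial words, read off terms.
Composite bracket: [[t2, [[t4, t5], t1]], t3]
Under [a, b] = ab - ba we get 16 signed associative words (2^4 = 16).
The t1-initial words carry the normal form:
  the word t1t4t5t2t3 carries sign +1 and contributes +[[[[t1, t4], t5], t2], t3]
  the word t1t5t4t2t3 carries sign -1 and contributes -[[[[t1, t5], t4], t2], t3]


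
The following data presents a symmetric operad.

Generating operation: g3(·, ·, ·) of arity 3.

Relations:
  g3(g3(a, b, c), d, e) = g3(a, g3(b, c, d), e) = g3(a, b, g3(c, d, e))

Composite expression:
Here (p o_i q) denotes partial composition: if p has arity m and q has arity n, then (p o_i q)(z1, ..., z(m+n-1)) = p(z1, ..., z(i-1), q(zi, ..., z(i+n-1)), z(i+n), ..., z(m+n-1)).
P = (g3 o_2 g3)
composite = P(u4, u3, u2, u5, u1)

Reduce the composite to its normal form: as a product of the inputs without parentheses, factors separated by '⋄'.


All parenthesizations of g3 agree; list the u-inputs left to right.
g3(u3, u2, u5) linearizes to u3 ⋄ u2 ⋄ u5
g3(u4, g3(u3, u2, u5), u1) linearizes to u4 ⋄ u3 ⋄ u2 ⋄ u5 ⋄ u1

u4 ⋄ u3 ⋄ u2 ⋄ u5 ⋄ u1


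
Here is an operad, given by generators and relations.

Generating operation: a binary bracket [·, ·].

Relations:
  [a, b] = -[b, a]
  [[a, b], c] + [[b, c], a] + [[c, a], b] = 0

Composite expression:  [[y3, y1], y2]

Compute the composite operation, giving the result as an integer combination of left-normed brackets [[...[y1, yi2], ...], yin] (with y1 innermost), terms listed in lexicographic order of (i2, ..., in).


-[[y1, y3], y2]


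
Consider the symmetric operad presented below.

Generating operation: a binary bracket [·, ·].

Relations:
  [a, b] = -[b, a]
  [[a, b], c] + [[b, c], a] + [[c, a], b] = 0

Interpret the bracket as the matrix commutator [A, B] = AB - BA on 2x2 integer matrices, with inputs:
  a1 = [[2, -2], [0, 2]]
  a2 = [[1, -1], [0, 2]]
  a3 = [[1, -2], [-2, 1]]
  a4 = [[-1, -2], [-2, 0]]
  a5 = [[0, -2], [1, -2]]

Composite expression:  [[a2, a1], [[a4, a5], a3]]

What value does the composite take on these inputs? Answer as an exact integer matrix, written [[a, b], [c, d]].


[[-48, 72], [0, 48]]

[a2, a1] = [[0, 2], [0, 0]]
[a4, a5] = [[-6, 6], [-3, 6]]
[[a4, a5], a3] = [[-18, 24], [-24, 18]]
[[a2, a1], [[a4, a5], a3]] = [[-48, 72], [0, 48]]


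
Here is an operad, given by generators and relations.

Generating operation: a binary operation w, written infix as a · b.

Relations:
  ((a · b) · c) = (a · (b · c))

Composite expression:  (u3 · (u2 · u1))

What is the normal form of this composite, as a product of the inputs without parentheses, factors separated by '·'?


u3 · u2 · u1

Associativity of w dissolves the nesting; only the u-input order survives.
(u2 · u1) spells out as u2 · u1
(u3 · (u2 · u1)) spells out as u3 · u2 · u1


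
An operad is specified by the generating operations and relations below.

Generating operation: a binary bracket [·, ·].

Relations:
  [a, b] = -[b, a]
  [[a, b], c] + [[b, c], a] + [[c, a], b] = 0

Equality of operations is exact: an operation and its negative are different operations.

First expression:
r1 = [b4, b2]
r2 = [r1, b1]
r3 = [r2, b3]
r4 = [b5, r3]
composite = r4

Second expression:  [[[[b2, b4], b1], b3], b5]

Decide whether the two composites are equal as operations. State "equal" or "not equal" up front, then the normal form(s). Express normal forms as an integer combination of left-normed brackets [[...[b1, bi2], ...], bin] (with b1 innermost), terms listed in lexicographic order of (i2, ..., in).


The first expression reduces to -[[[[b1, b2], b4], b3], b5] + [[[[b1, b4], b2], b3], b5]
The second expression reduces to -[[[[b1, b2], b4], b3], b5] + [[[[b1, b4], b2], b3], b5]
Same normal form: equal.

equal; both compose to -[[[[b1, b2], b4], b3], b5] + [[[[b1, b4], b2], b3], b5]


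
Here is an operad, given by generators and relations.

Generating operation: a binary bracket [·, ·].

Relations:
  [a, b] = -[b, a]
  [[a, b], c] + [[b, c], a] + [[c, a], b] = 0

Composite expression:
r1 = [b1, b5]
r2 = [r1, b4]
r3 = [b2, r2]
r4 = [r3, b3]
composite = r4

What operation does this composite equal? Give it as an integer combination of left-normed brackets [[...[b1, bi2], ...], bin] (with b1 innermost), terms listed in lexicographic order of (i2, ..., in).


-[[[[b1, b5], b4], b2], b3]


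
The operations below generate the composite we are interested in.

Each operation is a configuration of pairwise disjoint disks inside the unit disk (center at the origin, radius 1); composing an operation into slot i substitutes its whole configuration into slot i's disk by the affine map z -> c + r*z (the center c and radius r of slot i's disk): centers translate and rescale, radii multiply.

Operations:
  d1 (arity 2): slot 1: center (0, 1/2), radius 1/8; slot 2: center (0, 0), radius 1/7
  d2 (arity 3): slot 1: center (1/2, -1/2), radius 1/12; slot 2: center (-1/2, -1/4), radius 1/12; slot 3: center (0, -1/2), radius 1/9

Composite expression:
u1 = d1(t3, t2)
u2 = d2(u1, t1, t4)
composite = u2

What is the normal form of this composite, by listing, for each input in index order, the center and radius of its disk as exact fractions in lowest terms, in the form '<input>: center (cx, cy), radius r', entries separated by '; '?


t1: center (-1/2, -1/4), radius 1/12; t2: center (1/2, -1/2), radius 1/84; t3: center (1/2, -11/24), radius 1/96; t4: center (0, -1/2), radius 1/9

Affine substitution under d2: radii multiply and t-centers shift.
for t3, the 2-step affine chain lands on center (1/2, -11/24), radius 1/96
for t2, the 2-step affine chain lands on center (1/2, -1/2), radius 1/84
for t1, the 1-step affine chain lands on center (-1/2, -1/4), radius 1/12
for t4, the 1-step affine chain lands on center (0, -1/2), radius 1/9


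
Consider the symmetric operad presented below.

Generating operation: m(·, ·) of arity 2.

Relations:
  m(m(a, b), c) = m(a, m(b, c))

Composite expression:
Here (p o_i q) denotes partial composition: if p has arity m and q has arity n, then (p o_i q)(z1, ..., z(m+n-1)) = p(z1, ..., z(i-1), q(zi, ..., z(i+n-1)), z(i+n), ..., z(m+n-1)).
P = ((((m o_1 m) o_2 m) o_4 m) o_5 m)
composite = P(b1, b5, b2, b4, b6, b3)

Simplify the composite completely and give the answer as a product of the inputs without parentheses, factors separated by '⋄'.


b1 ⋄ b5 ⋄ b2 ⋄ b4 ⋄ b6 ⋄ b3

Under associativity of m, the answer is the b's in reading order.
m(b5, b2) linearizes to b5 ⋄ b2
m(b1, m(b5, b2)) linearizes to b1 ⋄ b5 ⋄ b2
m(b6, b3) linearizes to b6 ⋄ b3
m(b4, m(b6, b3)) linearizes to b4 ⋄ b6 ⋄ b3
m(m(b1, m(b5, b2)), m(b4, m(b6, b3))) linearizes to b1 ⋄ b5 ⋄ b2 ⋄ b4 ⋄ b6 ⋄ b3


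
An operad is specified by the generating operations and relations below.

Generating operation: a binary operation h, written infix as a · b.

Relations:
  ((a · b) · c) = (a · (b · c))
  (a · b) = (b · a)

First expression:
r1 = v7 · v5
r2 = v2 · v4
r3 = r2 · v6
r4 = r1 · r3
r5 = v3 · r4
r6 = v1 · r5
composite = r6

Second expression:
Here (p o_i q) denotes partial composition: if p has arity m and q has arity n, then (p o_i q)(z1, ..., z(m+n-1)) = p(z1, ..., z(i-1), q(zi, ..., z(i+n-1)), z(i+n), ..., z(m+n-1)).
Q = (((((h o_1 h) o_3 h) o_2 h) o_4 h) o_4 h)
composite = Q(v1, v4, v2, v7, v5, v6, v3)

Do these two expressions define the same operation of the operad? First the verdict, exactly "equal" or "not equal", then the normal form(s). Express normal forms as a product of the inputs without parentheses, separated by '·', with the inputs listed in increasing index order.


In normal form, the first expression is v1 · v2 · v3 · v4 · v5 · v6 · v7
In normal form, the second expression is v1 · v2 · v3 · v4 · v5 · v6 · v7
One common form — equal.

equal: each reduces to v1 · v2 · v3 · v4 · v5 · v6 · v7


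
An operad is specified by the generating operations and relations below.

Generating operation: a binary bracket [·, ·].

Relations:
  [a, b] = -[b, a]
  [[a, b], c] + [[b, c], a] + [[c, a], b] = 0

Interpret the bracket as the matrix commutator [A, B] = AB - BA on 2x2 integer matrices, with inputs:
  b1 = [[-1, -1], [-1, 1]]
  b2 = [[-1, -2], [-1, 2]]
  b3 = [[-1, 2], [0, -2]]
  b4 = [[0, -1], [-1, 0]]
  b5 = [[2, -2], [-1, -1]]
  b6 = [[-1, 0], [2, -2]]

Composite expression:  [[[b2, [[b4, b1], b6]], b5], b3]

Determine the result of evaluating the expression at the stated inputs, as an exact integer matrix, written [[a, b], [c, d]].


[[-76, 126], [38, 76]]

[b4, b1] = [[0, -2], [2, 0]]
[[b4, b1], b6] = [[-4, 2], [2, 4]]
[b2, [[b4, b1], b6]] = [[-2, -22], [14, 2]]
[[b2, [[b4, b1], b6]], b5] = [[50, 74], [38, -50]]
[[[b2, [[b4, b1], b6]], b5], b3] = [[-76, 126], [38, 76]]


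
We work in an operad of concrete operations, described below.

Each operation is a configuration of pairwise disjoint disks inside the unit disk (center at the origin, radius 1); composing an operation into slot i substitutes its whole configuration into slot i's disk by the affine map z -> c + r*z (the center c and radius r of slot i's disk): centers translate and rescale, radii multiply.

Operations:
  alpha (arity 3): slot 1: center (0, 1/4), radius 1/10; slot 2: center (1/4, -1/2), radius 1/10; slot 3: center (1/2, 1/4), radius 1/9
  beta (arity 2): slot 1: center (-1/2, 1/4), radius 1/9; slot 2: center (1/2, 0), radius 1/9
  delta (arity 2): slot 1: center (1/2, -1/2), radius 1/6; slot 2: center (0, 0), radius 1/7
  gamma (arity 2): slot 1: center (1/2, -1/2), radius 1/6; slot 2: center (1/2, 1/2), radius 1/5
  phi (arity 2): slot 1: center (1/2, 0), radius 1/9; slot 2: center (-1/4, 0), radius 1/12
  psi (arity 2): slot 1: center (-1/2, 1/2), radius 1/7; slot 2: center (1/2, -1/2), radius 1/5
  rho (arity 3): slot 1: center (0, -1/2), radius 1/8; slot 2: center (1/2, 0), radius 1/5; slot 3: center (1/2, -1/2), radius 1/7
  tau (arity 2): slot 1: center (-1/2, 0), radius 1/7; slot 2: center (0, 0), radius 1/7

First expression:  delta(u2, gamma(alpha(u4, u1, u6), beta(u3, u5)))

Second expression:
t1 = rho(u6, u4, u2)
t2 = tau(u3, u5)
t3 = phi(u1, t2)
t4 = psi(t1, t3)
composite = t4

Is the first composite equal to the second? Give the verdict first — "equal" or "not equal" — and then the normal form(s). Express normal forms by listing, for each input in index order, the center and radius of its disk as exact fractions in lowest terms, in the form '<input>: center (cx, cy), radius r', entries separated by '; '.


not equal; the first gives u1: center (13/168, -1/12), radius 1/420; u2: center (1/2, -1/2), radius 1/6; u3: center (2/35, 11/140), radius 1/315; u4: center (1/14, -11/168), radius 1/420; u5: center (3/35, 1/14), radius 1/315; u6: center (1/12, -11/168), radius 1/378 and the second u1: center (3/5, -1/2), radius 1/45; u2: center (-3/7, 3/7), radius 1/49; u3: center (53/120, -1/2), radius 1/420; u4: center (-3/7, 1/2), radius 1/35; u5: center (9/20, -1/2), radius 1/420; u6: center (-1/2, 3/7), radius 1/56

The first expression reduces to u1: center (13/168, -1/12), radius 1/420; u2: center (1/2, -1/2), radius 1/6; u3: center (2/35, 11/140), radius 1/315; u4: center (1/14, -11/168), radius 1/420; u5: center (3/35, 1/14), radius 1/315; u6: center (1/12, -11/168), radius 1/378
The second expression reduces to u1: center (3/5, -1/2), radius 1/45; u2: center (-3/7, 3/7), radius 1/49; u3: center (53/120, -1/2), radius 1/420; u4: center (-3/7, 1/2), radius 1/35; u5: center (9/20, -1/2), radius 1/420; u6: center (-1/2, 3/7), radius 1/56
The normal forms differ: not equal.


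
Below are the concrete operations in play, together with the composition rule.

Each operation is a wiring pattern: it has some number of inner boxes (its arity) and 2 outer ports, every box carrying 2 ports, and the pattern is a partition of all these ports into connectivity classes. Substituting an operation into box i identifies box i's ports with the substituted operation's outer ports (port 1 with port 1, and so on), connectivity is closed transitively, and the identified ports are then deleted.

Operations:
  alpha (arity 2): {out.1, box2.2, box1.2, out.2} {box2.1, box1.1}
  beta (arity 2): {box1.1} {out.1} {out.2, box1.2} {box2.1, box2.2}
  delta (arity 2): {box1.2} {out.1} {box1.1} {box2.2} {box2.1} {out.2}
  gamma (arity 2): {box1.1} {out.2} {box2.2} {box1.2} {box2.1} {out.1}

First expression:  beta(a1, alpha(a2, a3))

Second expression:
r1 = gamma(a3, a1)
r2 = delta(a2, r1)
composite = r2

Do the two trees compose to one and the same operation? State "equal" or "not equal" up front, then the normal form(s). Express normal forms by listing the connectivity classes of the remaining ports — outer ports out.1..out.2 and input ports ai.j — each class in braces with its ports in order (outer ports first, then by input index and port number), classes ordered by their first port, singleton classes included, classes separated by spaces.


not equal; the first gives {out.1} {out.2, a1.2} {a1.1} {a2.1, a3.1} {a2.2, a3.2} and the second {out.1} {out.2} {a1.1} {a1.2} {a2.1} {a2.2} {a3.1} {a3.2}

Reducing the first expression gives {out.1} {out.2, a1.2} {a1.1} {a2.1, a3.1} {a2.2, a3.2}
Reducing the second expression gives {out.1} {out.2} {a1.1} {a1.2} {a2.1} {a2.2} {a3.1} {a3.2}
Different reductions; not equal.


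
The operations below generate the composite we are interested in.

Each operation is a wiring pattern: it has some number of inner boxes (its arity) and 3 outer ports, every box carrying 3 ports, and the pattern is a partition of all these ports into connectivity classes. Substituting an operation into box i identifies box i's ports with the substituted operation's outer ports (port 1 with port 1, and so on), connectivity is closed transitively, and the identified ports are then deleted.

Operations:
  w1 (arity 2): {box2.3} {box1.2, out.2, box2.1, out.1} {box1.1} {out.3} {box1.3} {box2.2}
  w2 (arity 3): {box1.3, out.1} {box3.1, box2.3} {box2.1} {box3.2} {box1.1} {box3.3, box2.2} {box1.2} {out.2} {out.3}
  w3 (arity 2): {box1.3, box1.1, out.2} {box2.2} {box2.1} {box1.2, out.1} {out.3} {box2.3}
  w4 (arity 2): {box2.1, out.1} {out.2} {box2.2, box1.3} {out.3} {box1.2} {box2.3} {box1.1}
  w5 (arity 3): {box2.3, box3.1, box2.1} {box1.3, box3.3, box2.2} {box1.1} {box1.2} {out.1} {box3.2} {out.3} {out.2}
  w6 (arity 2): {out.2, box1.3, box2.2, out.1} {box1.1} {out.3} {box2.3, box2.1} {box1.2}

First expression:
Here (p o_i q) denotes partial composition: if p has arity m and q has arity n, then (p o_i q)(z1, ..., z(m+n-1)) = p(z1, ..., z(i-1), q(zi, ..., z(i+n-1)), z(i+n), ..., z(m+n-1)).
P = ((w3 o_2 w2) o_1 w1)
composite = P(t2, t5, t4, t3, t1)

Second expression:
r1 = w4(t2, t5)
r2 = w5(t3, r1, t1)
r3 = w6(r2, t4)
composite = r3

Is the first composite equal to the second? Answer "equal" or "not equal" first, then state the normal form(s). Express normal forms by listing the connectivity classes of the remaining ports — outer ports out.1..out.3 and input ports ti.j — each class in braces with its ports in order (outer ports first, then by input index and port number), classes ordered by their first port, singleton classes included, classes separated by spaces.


not equal: they reduce to {out.1, out.2, t2.2, t5.1} {out.3} {t1.1, t3.3} {t1.2} {t1.3, t3.2} {t2.1} {t2.3} {t3.1} {t4.1} {t4.2} {t4.3} {t5.2} {t5.3} and {out.1, out.2, t4.2} {out.3} {t1.1, t5.1} {t1.2} {t1.3, t3.3} {t2.1} {t2.2} {t2.3, t5.2} {t3.1} {t3.2} {t4.1, t4.3} {t5.3}

The first expression reduces to {out.1, out.2, t2.2, t5.1} {out.3} {t1.1, t3.3} {t1.2} {t1.3, t3.2} {t2.1} {t2.3} {t3.1} {t4.1} {t4.2} {t4.3} {t5.2} {t5.3}
The second expression reduces to {out.1, out.2, t4.2} {out.3} {t1.1, t5.1} {t1.2} {t1.3, t3.3} {t2.1} {t2.2} {t2.3, t5.2} {t3.1} {t3.2} {t4.1, t4.3} {t5.3}
Distinct normal forms: not equal.


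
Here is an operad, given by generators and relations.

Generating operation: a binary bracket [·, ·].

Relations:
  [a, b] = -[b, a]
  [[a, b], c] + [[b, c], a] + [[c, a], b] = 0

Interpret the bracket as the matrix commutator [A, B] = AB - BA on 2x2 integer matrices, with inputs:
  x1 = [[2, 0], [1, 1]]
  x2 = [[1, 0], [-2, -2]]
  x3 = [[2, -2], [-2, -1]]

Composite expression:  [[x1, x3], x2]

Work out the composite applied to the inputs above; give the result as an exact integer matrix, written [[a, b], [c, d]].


[[4, 6], [23, -4]]

[x1, x3] = [[2, -2], [5, -2]]
[[x1, x3], x2] = [[4, 6], [23, -4]]


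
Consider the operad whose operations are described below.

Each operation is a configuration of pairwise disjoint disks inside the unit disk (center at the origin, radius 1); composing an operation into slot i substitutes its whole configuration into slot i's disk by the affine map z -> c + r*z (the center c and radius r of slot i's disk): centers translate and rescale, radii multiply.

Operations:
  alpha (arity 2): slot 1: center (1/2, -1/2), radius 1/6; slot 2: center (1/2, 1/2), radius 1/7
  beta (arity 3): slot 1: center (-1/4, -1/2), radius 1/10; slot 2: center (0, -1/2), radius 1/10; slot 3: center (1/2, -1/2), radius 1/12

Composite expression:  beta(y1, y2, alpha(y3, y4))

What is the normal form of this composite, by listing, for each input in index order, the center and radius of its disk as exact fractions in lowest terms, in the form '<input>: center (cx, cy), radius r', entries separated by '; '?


Follow each y-input down from beta: c' goes to c + r*c', radius to r*r'.
input y1: applying the 1 nested substitution gives center (-1/4, -1/2), radius 1/10
input y2: applying the 1 nested substitution gives center (0, -1/2), radius 1/10
input y3: applying the 2 nested substitutions gives center (13/24, -13/24), radius 1/72
input y4: applying the 2 nested substitutions gives center (13/24, -11/24), radius 1/84

y1: center (-1/4, -1/2), radius 1/10; y2: center (0, -1/2), radius 1/10; y3: center (13/24, -13/24), radius 1/72; y4: center (13/24, -11/24), radius 1/84


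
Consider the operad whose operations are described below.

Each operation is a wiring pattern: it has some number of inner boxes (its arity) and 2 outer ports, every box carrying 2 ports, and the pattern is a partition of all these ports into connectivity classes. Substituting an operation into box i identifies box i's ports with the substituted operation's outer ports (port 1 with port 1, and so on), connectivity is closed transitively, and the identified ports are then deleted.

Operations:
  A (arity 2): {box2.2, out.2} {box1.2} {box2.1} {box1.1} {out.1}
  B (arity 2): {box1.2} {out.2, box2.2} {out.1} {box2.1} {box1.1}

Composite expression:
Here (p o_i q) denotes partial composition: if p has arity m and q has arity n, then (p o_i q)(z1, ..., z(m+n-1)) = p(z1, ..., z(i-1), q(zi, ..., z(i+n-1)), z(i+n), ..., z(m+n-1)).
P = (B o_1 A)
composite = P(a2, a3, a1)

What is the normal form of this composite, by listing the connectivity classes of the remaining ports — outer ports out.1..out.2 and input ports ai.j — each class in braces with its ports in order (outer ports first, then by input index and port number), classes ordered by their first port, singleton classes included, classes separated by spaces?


{out.1} {out.2, a1.2} {a1.1} {a2.1} {a2.2} {a3.1} {a3.2}

Reachability decides: close wires over B-identified ports.
A over (a2, a3) gives {out.1} {out.2, a3.2} {a2.1} {a2.2} {a3.1}, out.j being that stage's outer ports
B over (a2, a3, a1) gives {out.1} {out.2, a1.2} {a1.1} {a2.1} {a2.2} {a3.1} {a3.2}, out.j being that stage's outer ports


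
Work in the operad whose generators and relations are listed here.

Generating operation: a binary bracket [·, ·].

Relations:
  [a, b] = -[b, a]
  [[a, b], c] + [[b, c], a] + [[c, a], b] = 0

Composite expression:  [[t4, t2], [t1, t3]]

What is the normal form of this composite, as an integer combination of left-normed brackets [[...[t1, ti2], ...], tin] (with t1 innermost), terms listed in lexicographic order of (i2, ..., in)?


In the tensor algebra, words opening t1 carry the t1-anchored form.
Composite bracket: [[t4, t2], [t1, t3]]
Under [a, b] = ab - ba we get 8 signed associative words (2^3 = 8).
Words beginning with t1 determine it all:
  the word t1t3t2t4 carries sign +1 and contributes +[[[t1, t3], t2], t4]
  the word t1t3t4t2 carries sign -1 and contributes -[[[t1, t3], t4], t2]

[[[t1, t3], t2], t4] - [[[t1, t3], t4], t2]
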